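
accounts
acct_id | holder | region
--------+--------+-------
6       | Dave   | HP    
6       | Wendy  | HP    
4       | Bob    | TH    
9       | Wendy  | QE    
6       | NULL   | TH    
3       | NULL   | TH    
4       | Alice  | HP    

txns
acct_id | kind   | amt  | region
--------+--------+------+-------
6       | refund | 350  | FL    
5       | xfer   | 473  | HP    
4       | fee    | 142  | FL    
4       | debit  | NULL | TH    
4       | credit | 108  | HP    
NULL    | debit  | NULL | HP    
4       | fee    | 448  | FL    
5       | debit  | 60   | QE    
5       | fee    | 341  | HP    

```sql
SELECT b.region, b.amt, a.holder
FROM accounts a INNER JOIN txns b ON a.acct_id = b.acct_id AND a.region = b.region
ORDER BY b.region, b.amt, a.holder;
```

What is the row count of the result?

2

INNER JOIN keeps only pairs where the ON condition holds.
Matching on a.acct_id = b.acct_id AND a.region = b.region. A NULL in a compared column never satisfies the condition.
- a (acct_id=6, region=HP) has no partner → excluded.
- a (acct_id=6, region=HP) has no partner → excluded.
- a (acct_id=4, region=TH) pairs with 1 row(s) of b.
- a (acct_id=9, region=QE) has no partner → excluded.
- a (acct_id=6, region=TH) has no partner → excluded.
- a (acct_id=3, region=TH) has no partner → excluded.
- a (acct_id=4, region=HP) pairs with 1 row(s) of b.
Total: 2 rows.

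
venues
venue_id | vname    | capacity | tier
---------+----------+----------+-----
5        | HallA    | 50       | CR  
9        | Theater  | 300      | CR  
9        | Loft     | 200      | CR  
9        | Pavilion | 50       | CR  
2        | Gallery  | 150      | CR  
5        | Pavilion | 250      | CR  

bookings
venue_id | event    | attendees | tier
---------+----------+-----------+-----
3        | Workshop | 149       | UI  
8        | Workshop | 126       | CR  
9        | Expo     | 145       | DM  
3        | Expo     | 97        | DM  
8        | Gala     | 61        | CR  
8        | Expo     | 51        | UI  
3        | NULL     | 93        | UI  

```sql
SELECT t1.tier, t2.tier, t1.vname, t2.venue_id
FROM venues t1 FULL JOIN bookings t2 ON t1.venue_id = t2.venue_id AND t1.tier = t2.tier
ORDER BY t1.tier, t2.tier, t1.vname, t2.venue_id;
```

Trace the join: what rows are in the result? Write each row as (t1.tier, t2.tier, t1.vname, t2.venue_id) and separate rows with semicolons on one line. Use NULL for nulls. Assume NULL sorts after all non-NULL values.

(CR, NULL, Gallery, NULL); (CR, NULL, HallA, NULL); (CR, NULL, Loft, NULL); (CR, NULL, Pavilion, NULL); (CR, NULL, Pavilion, NULL); (CR, NULL, Theater, NULL); (NULL, CR, NULL, 8); (NULL, CR, NULL, 8); (NULL, DM, NULL, 3); (NULL, DM, NULL, 9); (NULL, UI, NULL, 3); (NULL, UI, NULL, 3); (NULL, UI, NULL, 8)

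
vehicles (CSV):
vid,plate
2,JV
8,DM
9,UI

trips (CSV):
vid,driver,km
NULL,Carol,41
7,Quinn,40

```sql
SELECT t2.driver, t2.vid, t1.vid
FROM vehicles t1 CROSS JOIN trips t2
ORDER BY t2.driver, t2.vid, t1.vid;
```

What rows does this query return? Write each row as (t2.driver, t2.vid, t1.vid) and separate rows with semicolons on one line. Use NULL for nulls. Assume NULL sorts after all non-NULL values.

(Carol, NULL, 2); (Carol, NULL, 8); (Carol, NULL, 9); (Quinn, 7, 2); (Quinn, 7, 8); (Quinn, 7, 9)

CROSS JOIN pairs every row of `vehicles` with every row of `trips`: 3 × 2 = 6 rows.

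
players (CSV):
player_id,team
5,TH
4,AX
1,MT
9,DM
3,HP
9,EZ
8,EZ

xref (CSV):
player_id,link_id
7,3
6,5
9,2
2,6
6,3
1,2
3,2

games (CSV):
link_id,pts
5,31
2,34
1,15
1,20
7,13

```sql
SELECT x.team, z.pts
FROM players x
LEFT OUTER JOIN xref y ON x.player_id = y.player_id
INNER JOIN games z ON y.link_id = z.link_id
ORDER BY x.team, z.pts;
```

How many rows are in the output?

4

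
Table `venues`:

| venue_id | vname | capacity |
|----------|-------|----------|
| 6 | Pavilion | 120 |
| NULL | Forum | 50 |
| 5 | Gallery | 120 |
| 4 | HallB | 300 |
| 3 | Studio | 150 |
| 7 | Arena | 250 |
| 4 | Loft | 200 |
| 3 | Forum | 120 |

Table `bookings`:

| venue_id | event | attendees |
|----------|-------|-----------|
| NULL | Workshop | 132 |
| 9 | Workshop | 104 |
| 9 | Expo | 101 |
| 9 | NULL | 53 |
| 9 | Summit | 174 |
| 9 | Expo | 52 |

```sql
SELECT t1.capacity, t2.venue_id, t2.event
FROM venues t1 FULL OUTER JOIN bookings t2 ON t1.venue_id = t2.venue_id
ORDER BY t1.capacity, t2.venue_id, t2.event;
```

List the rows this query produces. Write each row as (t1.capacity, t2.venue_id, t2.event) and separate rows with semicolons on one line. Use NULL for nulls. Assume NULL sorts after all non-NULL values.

FULL OUTER JOIN keeps every row from both sides; unmatched rows get NULL for the other side's columns.
Matching on t1.venue_id = t2.venue_id. A NULL in a compared column never satisfies the condition.
Matched pairs: 0; unmatched t1 rows kept: 8; unmatched t2 rows kept: 6.

(50, NULL, NULL); (120, NULL, NULL); (120, NULL, NULL); (120, NULL, NULL); (150, NULL, NULL); (200, NULL, NULL); (250, NULL, NULL); (300, NULL, NULL); (NULL, 9, Expo); (NULL, 9, Expo); (NULL, 9, Summit); (NULL, 9, Workshop); (NULL, 9, NULL); (NULL, NULL, Workshop)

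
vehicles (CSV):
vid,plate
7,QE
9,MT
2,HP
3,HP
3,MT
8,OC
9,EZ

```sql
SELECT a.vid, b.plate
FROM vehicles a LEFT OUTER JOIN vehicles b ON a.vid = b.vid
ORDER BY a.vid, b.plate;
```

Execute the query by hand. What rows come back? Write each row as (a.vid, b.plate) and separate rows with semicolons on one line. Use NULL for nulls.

LEFT JOIN keeps every row from `vehicles a`; unmatched rows get NULL for `vehicles b`'s columns.
Matching on a.vid = b.vid.
Matched pairs: 11; unmatched a rows kept: 0.

(2, HP); (3, HP); (3, HP); (3, MT); (3, MT); (7, QE); (8, OC); (9, EZ); (9, EZ); (9, MT); (9, MT)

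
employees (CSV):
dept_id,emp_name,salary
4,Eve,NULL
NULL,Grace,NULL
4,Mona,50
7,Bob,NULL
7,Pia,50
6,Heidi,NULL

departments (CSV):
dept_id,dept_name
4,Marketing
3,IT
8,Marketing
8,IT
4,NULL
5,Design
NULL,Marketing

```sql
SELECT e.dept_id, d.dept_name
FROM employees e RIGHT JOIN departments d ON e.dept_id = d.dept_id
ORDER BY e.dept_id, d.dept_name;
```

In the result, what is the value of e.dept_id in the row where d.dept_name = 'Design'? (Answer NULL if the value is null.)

RIGHT JOIN keeps every row from `departments`; unmatched rows get NULL for `employees`'s columns.
Matching on e.dept_id = d.dept_id. A NULL in a compared column never satisfies the condition.
- e (dept_id=4) pairs with 2 row(s) of d.
- e (dept_id=NULL) has no partner in d.
- e (dept_id=4) pairs with 2 row(s) of d.
- e (dept_id=7) has no partner in d.
- e (dept_id=7) has no partner in d.
- e (dept_id=6) has no partner in d.
- plus 5 unmatched d row(s), each kept with NULL e columns.

NULL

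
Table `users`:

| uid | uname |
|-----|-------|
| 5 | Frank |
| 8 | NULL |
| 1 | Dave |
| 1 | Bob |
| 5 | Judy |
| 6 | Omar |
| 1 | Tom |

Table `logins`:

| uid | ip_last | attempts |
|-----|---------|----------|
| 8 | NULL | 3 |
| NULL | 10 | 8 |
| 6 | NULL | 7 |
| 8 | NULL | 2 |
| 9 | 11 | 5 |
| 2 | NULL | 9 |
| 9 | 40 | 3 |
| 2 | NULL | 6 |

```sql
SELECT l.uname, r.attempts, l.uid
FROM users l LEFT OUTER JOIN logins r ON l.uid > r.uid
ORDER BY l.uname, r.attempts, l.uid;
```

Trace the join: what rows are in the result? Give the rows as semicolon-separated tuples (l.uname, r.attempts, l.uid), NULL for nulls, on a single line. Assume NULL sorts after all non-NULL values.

(Bob, NULL, 1); (Dave, NULL, 1); (Frank, 6, 5); (Frank, 9, 5); (Judy, 6, 5); (Judy, 9, 5); (Omar, 6, 6); (Omar, 9, 6); (Tom, NULL, 1); (NULL, 6, 8); (NULL, 7, 8); (NULL, 9, 8)

LEFT JOIN keeps every row from `users`; unmatched rows get NULL for `logins`'s columns.
Matching on l.uid > r.uid. A NULL in a compared column never satisfies the condition.
Matched pairs: 9; unmatched l rows kept: 3.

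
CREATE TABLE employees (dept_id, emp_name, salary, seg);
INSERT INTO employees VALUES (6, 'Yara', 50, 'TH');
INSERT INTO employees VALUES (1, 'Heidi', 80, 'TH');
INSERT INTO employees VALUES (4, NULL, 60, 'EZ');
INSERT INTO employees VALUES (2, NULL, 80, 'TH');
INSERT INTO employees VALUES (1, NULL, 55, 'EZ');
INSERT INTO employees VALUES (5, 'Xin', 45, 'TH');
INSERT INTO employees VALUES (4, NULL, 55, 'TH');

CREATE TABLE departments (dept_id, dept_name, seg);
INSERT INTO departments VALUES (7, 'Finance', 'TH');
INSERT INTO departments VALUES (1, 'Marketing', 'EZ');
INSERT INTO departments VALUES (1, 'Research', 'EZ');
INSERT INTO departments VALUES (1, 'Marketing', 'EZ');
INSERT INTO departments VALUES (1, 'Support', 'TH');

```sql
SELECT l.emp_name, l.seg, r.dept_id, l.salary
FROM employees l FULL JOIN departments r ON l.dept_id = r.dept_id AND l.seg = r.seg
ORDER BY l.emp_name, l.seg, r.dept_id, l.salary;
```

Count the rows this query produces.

10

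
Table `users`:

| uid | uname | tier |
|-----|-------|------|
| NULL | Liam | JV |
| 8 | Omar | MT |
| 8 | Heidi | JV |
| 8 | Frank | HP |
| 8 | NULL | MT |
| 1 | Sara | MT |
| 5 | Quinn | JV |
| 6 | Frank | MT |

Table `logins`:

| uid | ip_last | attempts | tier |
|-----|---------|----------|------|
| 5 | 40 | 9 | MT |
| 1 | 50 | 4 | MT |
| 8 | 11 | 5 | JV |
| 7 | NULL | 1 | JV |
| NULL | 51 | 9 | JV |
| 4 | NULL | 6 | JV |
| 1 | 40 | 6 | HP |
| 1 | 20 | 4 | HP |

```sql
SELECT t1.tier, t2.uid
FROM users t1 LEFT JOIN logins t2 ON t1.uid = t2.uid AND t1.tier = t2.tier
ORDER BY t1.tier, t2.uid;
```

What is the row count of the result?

8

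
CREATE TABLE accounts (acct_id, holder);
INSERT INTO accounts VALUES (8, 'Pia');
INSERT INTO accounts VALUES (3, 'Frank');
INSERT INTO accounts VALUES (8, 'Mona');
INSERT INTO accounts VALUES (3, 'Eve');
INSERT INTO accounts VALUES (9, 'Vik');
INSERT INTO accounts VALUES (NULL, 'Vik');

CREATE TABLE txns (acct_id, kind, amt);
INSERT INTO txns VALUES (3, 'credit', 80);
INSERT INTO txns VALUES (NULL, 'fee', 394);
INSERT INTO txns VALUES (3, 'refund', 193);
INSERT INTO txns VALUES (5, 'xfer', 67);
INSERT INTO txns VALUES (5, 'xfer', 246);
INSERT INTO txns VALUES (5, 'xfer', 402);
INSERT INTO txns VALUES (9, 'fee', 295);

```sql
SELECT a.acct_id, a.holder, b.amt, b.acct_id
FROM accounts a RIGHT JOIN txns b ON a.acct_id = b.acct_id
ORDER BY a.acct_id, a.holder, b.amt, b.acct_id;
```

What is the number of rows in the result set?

RIGHT JOIN keeps every row from `txns`; unmatched rows get NULL for `accounts`'s columns.
Matching on a.acct_id = b.acct_id. A NULL in a compared column never satisfies the condition.
- acct_id=8: no matching b row.
- acct_id=3: 2 matching b row(s), so 2 row(s) emitted.
- acct_id=8: no matching b row.
- acct_id=3: 2 matching b row(s), so 2 row(s) emitted.
- acct_id=9: 1 matching b row(s), so 1 row(s) emitted.
- acct_id=NULL: no matching b row.
- 4 b row(s) had no a match → kept, a columns NULL.
Total: 5 matched + 4 padded = 9 rows.

9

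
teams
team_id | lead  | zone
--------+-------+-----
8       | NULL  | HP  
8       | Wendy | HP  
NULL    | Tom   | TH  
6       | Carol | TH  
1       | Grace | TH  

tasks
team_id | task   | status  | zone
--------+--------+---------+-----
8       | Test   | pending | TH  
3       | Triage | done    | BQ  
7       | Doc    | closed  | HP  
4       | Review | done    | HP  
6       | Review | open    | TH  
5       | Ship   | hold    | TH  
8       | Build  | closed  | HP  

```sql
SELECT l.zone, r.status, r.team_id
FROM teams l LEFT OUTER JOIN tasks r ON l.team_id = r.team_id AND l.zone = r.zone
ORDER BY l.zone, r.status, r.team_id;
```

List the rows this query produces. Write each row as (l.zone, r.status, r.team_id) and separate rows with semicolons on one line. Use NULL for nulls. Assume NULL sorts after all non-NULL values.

LEFT JOIN keeps every row from `teams`; unmatched rows get NULL for `tasks`'s columns.
Matching on l.team_id = r.team_id AND l.zone = r.zone. A NULL in a compared column never satisfies the condition.
- l (team_id=8, zone=HP) pairs with 1 row(s) of r.
- l (team_id=8, zone=HP) pairs with 1 row(s) of r.
- l (team_id=NULL, zone=TH) has no partner → padded with NULL.
- l (team_id=6, zone=TH) pairs with 1 row(s) of r.
- l (team_id=1, zone=TH) has no partner → padded with NULL.
After projecting and ordering:
l.zone | r.status | r.team_id
HP | closed | 8
HP | closed | 8
TH | open | 6
TH | NULL | NULL
TH | NULL | NULL

(HP, closed, 8); (HP, closed, 8); (TH, open, 6); (TH, NULL, NULL); (TH, NULL, NULL)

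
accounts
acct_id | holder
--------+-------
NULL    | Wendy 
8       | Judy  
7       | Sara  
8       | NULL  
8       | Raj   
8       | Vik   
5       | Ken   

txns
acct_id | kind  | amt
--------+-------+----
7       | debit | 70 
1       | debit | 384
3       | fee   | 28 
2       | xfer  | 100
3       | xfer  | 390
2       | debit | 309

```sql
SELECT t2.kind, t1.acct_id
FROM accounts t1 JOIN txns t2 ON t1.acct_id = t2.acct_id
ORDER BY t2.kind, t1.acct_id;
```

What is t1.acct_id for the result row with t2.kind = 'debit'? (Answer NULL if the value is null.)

7

INNER JOIN keeps only pairs where the ON condition holds.
Matching on t1.acct_id = t2.acct_id. A NULL in a compared column never satisfies the condition.
- t1 row (acct_id=NULL): no match → dropped.
- t1 row (acct_id=8): no match → dropped.
- t1 row (acct_id=7): matches 1 t2 row(s) → 1 output row(s).
- t1 row (acct_id=8): no match → dropped.
- t1 row (acct_id=8): no match → dropped.
- t1 row (acct_id=8): no match → dropped.
- t1 row (acct_id=5): no match → dropped.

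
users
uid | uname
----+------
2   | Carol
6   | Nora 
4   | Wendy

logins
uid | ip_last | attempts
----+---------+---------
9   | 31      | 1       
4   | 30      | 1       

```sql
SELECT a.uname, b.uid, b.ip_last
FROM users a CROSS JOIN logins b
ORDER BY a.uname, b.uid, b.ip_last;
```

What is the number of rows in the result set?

6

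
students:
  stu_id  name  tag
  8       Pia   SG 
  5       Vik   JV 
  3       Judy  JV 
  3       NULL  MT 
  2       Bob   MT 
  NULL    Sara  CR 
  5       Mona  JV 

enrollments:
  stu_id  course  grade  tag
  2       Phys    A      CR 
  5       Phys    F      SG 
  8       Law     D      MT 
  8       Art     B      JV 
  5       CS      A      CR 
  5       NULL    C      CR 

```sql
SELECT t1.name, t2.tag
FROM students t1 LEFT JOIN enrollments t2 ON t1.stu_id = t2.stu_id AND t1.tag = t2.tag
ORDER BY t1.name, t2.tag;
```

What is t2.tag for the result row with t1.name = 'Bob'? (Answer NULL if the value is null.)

NULL

LEFT JOIN keeps every row from `students`; unmatched rows get NULL for `enrollments`'s columns.
Matching on t1.stu_id = t2.stu_id AND t1.tag = t2.tag. A NULL in a compared column never satisfies the condition.
- t1 row (stu_id=8, tag=SG): no match → kept, t2 columns NULL.
- t1 row (stu_id=5, tag=JV): no match → kept, t2 columns NULL.
- t1 row (stu_id=3, tag=JV): no match → kept, t2 columns NULL.
- t1 row (stu_id=3, tag=MT): no match → kept, t2 columns NULL.
- t1 row (stu_id=2, tag=MT): no match → kept, t2 columns NULL.
- t1 row (stu_id=NULL, tag=CR): no match → kept, t2 columns NULL.
- t1 row (stu_id=5, tag=JV): no match → kept, t2 columns NULL.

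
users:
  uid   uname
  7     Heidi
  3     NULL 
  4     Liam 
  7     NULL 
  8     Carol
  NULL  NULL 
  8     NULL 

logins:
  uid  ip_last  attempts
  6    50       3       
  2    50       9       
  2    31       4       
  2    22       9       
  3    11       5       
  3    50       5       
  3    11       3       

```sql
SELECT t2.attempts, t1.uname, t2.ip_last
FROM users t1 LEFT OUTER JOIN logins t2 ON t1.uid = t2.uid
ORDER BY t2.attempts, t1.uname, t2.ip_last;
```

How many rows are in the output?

9

LEFT JOIN keeps every row from `users`; unmatched rows get NULL for `logins`'s columns.
Matching on t1.uid = t2.uid. A NULL in a compared column never satisfies the condition.
Matched pairs: 3; unmatched t1 rows kept: 6.
Total: 3 matched + 6 padded = 9 rows.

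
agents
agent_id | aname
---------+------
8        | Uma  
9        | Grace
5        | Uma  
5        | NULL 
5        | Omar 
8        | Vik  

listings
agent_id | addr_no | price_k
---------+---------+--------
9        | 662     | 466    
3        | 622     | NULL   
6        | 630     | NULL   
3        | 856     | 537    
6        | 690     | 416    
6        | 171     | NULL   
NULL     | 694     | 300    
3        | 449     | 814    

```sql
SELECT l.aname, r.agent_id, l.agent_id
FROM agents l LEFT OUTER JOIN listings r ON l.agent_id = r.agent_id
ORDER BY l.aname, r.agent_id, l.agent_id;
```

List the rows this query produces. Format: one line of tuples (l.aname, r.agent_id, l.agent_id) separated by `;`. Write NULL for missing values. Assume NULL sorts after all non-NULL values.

LEFT JOIN keeps every row from `agents`; unmatched rows get NULL for `listings`'s columns.
Matching on l.agent_id = r.agent_id. A NULL in a compared column never satisfies the condition.
- l[0] agent_id=8 → no match; kept with NULLs on the r side.
- l[1] agent_id=9 → 1 match(es) in r → 1 row(s).
- l[2] agent_id=5 → no match; kept with NULLs on the r side.
- l[3] agent_id=5 → no match; kept with NULLs on the r side.
- l[4] agent_id=5 → no match; kept with NULLs on the r side.
- l[5] agent_id=8 → no match; kept with NULLs on the r side.
After projecting and ordering:
l.aname | r.agent_id | l.agent_id
Grace | 9 | 9
Omar | NULL | 5
Uma | NULL | 5
Uma | NULL | 8
Vik | NULL | 8
NULL | NULL | 5

(Grace, 9, 9); (Omar, NULL, 5); (Uma, NULL, 5); (Uma, NULL, 8); (Vik, NULL, 8); (NULL, NULL, 5)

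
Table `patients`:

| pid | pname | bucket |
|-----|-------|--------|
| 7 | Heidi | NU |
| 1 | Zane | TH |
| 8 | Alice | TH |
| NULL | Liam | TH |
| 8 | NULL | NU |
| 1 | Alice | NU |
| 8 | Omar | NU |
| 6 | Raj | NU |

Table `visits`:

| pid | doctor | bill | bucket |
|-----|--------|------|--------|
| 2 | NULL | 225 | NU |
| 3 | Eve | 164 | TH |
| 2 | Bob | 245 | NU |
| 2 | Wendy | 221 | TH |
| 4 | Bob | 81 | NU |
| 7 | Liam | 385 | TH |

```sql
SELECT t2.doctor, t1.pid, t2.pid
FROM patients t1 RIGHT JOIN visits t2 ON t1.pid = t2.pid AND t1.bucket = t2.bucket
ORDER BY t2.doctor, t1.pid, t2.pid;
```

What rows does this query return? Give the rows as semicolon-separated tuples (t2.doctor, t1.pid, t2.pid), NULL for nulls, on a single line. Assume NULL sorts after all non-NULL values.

RIGHT JOIN keeps every row from `visits`; unmatched rows get NULL for `patients`'s columns.
Matching on t1.pid = t2.pid AND t1.bucket = t2.bucket. A NULL in a compared column never satisfies the condition.
- t1[0] pid=7, bucket=NU → no match.
- t1[1] pid=1, bucket=TH → no match.
- t1[2] pid=8, bucket=TH → no match.
- t1[3] pid=NULL, bucket=TH → no match.
- t1[4] pid=8, bucket=NU → no match.
- t1[5] pid=1, bucket=NU → no match.
- t1[6] pid=8, bucket=NU → no match.
- t1[7] pid=6, bucket=NU → no match.
- plus 6 unmatched t2 row(s), each kept with NULL t1 columns.
After projecting and ordering:
t2.doctor | t1.pid | t2.pid
Bob | NULL | 2
Bob | NULL | 4
Eve | NULL | 3
Liam | NULL | 7
Wendy | NULL | 2
NULL | NULL | 2

(Bob, NULL, 2); (Bob, NULL, 4); (Eve, NULL, 3); (Liam, NULL, 7); (Wendy, NULL, 2); (NULL, NULL, 2)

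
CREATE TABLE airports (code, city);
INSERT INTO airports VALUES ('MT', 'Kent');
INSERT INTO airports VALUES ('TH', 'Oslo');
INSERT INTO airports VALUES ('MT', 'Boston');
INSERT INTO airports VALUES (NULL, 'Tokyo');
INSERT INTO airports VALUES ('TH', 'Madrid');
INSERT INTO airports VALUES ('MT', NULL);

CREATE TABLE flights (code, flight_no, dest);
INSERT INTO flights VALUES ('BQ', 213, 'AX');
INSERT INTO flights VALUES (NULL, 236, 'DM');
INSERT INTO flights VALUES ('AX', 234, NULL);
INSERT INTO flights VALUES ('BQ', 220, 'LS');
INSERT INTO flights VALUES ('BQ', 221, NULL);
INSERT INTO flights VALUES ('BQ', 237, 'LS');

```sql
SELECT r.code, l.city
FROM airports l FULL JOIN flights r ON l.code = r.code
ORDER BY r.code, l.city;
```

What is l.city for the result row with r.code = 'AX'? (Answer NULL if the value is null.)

FULL OUTER JOIN keeps every row from both sides; unmatched rows get NULL for the other side's columns.
Matching on l.code = r.code. A NULL in a compared column never satisfies the condition.
- code=MT: no r row matches, row kept with r columns NULL.
- code=TH: no r row matches, row kept with r columns NULL.
- code=MT: no r row matches, row kept with r columns NULL.
- code=NULL: no r row matches, row kept with r columns NULL.
- code=TH: no r row matches, row kept with r columns NULL.
- code=MT: no r row matches, row kept with r columns NULL.
- 6 row(s) from r found no l partner → padded with NULL.

NULL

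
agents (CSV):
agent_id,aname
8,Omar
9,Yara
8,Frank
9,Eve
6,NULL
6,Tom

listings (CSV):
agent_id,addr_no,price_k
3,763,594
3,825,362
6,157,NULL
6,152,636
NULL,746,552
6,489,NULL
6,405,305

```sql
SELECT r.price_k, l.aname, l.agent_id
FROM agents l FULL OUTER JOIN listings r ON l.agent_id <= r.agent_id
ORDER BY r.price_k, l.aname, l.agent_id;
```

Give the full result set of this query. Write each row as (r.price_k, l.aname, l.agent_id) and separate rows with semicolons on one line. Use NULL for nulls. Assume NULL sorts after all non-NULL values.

FULL OUTER JOIN keeps every row from both sides; unmatched rows get NULL for the other side's columns.
Matching on l.agent_id <= r.agent_id. A NULL in a compared column never satisfies the condition.
Matched pairs: 8; unmatched l rows kept: 4; unmatched r rows kept: 3.

(305, Tom, 6); (305, NULL, 6); (362, NULL, NULL); (552, NULL, NULL); (594, NULL, NULL); (636, Tom, 6); (636, NULL, 6); (NULL, Eve, 9); (NULL, Frank, 8); (NULL, Omar, 8); (NULL, Tom, 6); (NULL, Tom, 6); (NULL, Yara, 9); (NULL, NULL, 6); (NULL, NULL, 6)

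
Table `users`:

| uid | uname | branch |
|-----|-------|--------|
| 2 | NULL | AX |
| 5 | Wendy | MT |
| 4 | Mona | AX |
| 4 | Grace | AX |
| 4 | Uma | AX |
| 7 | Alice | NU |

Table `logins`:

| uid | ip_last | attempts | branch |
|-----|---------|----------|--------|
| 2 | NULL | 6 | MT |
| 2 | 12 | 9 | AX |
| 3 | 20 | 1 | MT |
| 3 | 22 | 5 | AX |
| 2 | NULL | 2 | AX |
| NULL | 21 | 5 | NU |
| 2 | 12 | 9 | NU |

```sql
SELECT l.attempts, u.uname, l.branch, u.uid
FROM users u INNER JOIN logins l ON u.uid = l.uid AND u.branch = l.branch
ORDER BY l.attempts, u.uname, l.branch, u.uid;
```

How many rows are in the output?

2

INNER JOIN keeps only pairs where the ON condition holds.
Matching on u.uid = l.uid AND u.branch = l.branch. A NULL in a compared column never satisfies the condition.
- uid=2, branch=AX: 2 matching l row(s), so 2 row(s) emitted.
- uid=5, branch=MT: no matching l row, dropped.
- uid=4, branch=AX: no matching l row, dropped.
- uid=4, branch=AX: no matching l row, dropped.
- uid=4, branch=AX: no matching l row, dropped.
- uid=7, branch=NU: no matching l row, dropped.
Total: 2 rows.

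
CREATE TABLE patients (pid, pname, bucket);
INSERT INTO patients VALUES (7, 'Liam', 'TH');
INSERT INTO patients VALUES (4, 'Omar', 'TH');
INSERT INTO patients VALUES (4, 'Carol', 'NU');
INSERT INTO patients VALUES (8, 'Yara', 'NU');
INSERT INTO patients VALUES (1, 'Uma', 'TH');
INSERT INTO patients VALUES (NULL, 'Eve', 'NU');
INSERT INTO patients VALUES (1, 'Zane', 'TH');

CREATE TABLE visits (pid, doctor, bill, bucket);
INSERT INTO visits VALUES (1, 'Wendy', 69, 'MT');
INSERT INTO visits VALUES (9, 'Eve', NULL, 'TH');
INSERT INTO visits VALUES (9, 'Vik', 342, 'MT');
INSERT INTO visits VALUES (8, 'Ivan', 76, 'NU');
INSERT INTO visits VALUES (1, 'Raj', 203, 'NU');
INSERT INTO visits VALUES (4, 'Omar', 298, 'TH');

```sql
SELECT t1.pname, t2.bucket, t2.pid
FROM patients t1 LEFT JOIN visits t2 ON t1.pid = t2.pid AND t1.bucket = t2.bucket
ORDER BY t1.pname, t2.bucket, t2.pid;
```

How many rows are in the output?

7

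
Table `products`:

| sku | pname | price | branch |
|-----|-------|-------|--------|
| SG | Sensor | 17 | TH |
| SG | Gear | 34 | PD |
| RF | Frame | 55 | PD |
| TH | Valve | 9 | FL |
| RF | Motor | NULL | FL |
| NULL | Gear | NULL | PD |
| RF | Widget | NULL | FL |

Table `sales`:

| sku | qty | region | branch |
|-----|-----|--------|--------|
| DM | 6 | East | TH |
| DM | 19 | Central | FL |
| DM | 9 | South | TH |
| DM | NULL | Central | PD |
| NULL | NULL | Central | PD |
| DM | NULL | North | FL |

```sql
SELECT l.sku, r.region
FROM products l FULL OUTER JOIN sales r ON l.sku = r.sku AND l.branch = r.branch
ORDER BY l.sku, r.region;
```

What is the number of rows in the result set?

FULL OUTER JOIN keeps every row from both sides; unmatched rows get NULL for the other side's columns.
Matching on l.sku = r.sku AND l.branch = r.branch. A NULL in a compared column never satisfies the condition.
- l row (sku=SG, branch=TH): no match → kept, r columns NULL.
- l row (sku=SG, branch=PD): no match → kept, r columns NULL.
- l row (sku=RF, branch=PD): no match → kept, r columns NULL.
- l row (sku=TH, branch=FL): no match → kept, r columns NULL.
- l row (sku=RF, branch=FL): no match → kept, r columns NULL.
- l row (sku=NULL, branch=PD): no match → kept, r columns NULL.
- l row (sku=RF, branch=FL): no match → kept, r columns NULL.
- plus 6 unmatched r row(s), each kept with NULL l columns.
Total: 0 matched + 13 padded = 13 rows.

13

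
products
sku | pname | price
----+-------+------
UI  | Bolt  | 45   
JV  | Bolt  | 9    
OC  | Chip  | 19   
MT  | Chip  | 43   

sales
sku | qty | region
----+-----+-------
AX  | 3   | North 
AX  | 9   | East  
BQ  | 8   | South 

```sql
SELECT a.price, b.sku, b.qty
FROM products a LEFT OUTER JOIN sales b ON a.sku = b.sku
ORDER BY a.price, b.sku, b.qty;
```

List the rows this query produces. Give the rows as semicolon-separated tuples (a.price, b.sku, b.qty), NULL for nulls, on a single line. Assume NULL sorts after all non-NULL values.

LEFT JOIN keeps every row from `products`; unmatched rows get NULL for `sales`'s columns.
Matching on a.sku = b.sku.
Matched pairs: 0; unmatched a rows kept: 4.

(9, NULL, NULL); (19, NULL, NULL); (43, NULL, NULL); (45, NULL, NULL)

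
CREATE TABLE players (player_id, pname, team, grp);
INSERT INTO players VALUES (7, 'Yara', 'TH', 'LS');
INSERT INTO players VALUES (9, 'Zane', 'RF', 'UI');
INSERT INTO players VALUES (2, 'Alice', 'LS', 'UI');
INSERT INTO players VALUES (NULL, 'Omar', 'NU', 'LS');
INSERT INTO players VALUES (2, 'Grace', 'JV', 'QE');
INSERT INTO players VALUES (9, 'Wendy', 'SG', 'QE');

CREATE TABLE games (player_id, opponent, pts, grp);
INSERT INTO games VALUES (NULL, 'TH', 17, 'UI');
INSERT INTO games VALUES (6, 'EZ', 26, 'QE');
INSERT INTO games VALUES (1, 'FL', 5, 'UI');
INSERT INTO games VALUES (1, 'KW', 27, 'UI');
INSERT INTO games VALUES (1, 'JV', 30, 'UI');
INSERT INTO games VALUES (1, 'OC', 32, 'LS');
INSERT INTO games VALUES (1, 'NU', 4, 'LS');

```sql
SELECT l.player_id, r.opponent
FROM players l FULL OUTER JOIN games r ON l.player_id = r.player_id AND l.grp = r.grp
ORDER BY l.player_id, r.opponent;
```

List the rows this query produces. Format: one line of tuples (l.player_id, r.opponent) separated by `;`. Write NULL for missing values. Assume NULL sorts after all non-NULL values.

FULL OUTER JOIN keeps every row from both sides; unmatched rows get NULL for the other side's columns.
Matching on l.player_id = r.player_id AND l.grp = r.grp. A NULL in a compared column never satisfies the condition.
- l[0] player_id=7, grp=LS → no match; kept with NULLs on the r side.
- l[1] player_id=9, grp=UI → no match; kept with NULLs on the r side.
- l[2] player_id=2, grp=UI → no match; kept with NULLs on the r side.
- l[3] player_id=NULL, grp=LS → no match; kept with NULLs on the r side.
- l[4] player_id=2, grp=QE → no match; kept with NULLs on the r side.
- l[5] player_id=9, grp=QE → no match; kept with NULLs on the r side.
- 7 r row(s) had no l match → kept, l columns NULL.

(2, NULL); (2, NULL); (7, NULL); (9, NULL); (9, NULL); (NULL, EZ); (NULL, FL); (NULL, JV); (NULL, KW); (NULL, NU); (NULL, OC); (NULL, TH); (NULL, NULL)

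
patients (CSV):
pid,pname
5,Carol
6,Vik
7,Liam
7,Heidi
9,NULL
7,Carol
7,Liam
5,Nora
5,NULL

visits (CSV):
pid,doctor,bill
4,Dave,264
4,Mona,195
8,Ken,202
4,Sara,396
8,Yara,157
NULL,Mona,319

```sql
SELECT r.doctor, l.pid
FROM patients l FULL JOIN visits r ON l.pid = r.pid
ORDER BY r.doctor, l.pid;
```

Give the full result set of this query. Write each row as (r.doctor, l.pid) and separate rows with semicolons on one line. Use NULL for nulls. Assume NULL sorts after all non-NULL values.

(Dave, NULL); (Ken, NULL); (Mona, NULL); (Mona, NULL); (Sara, NULL); (Yara, NULL); (NULL, 5); (NULL, 5); (NULL, 5); (NULL, 6); (NULL, 7); (NULL, 7); (NULL, 7); (NULL, 7); (NULL, 9)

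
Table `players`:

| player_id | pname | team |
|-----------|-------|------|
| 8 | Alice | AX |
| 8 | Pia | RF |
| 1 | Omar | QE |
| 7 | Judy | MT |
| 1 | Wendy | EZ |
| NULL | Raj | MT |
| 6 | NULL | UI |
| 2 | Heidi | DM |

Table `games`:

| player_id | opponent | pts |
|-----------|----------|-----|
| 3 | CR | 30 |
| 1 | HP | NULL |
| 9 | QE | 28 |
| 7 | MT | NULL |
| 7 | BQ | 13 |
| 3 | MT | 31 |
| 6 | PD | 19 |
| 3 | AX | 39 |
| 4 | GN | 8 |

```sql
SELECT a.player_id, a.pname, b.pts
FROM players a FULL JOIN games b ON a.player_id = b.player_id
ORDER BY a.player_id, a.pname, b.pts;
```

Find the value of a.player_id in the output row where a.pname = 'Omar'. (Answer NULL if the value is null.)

FULL OUTER JOIN keeps every row from both sides; unmatched rows get NULL for the other side's columns.
Matching on a.player_id = b.player_id. A NULL in a compared column never satisfies the condition.
- a (player_id=8) has no partner → padded with NULL.
- a (player_id=8) has no partner → padded with NULL.
- a (player_id=1) pairs with 1 row(s) of b.
- a (player_id=7) pairs with 2 row(s) of b.
- a (player_id=1) pairs with 1 row(s) of b.
- a (player_id=NULL) has no partner → padded with NULL.
- a (player_id=6) pairs with 1 row(s) of b.
- a (player_id=2) has no partner → padded with NULL.
- 5 row(s) from b found no a partner → padded with NULL.

1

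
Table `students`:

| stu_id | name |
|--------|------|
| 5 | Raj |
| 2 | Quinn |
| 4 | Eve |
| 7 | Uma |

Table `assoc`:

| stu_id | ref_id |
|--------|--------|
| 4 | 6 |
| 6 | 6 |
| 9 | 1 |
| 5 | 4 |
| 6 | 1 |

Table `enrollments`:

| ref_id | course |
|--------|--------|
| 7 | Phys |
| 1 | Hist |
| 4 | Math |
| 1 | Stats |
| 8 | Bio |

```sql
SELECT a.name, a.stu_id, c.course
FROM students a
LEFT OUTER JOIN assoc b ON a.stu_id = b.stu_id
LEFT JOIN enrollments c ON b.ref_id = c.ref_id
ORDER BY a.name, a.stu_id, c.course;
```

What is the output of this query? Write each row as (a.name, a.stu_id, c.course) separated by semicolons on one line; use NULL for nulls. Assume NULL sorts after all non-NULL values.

(Eve, 4, NULL); (Quinn, 2, NULL); (Raj, 5, Math); (Uma, 7, NULL)

Evaluate left to right. First `students a LEFT JOIN assoc b` on stu_id: 4 row(s).
Then LEFT JOIN `enrollments c` on ref_id: each of those 4 rows is kept; rows whose b.ref_id has no match in c get NULL for c's columns.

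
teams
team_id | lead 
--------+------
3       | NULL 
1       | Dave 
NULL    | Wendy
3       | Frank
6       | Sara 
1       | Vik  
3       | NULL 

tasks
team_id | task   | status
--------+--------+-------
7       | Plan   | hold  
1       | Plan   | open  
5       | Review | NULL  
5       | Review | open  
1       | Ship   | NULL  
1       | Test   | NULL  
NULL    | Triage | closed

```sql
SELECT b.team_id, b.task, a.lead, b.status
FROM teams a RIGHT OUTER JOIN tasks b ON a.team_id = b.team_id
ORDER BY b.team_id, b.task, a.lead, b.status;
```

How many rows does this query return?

10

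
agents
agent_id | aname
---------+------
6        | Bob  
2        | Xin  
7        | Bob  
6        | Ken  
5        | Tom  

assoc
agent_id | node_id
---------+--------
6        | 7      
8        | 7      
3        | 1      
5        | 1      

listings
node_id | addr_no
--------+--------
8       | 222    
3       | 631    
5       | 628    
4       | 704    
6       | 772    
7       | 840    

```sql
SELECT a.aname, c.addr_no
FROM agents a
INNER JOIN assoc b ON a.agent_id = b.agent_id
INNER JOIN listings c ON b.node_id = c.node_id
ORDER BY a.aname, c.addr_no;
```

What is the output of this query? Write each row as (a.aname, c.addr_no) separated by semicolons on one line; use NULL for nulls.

Step 1 — a INNER JOIN b on agent_id → 3 row(s).
Then INNER JOIN `listings c` on node_id: keep only rows whose b.node_id appears in c.

(Bob, 840); (Ken, 840)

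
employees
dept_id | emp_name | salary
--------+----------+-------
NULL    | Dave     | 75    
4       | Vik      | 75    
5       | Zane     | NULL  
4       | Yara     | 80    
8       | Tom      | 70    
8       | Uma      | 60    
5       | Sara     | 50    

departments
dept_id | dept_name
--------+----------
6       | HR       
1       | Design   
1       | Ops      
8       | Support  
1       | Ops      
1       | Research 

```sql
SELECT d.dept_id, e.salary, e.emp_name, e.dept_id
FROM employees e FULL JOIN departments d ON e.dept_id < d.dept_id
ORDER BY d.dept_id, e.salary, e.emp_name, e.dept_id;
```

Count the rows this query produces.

FULL OUTER JOIN keeps every row from both sides; unmatched rows get NULL for the other side's columns.
Matching on e.dept_id < d.dept_id. A NULL in a compared column never satisfies the condition.
- e (dept_id=NULL) has no partner → padded with NULL.
- e (dept_id=4) pairs with 2 row(s) of d.
- e (dept_id=5) pairs with 2 row(s) of d.
- e (dept_id=4) pairs with 2 row(s) of d.
- e (dept_id=8) has no partner → padded with NULL.
- e (dept_id=8) has no partner → padded with NULL.
- e (dept_id=5) pairs with 2 row(s) of d.
- plus 4 unmatched d row(s), each kept with NULL e columns.
Total: 8 matched + 7 padded = 15 rows.

15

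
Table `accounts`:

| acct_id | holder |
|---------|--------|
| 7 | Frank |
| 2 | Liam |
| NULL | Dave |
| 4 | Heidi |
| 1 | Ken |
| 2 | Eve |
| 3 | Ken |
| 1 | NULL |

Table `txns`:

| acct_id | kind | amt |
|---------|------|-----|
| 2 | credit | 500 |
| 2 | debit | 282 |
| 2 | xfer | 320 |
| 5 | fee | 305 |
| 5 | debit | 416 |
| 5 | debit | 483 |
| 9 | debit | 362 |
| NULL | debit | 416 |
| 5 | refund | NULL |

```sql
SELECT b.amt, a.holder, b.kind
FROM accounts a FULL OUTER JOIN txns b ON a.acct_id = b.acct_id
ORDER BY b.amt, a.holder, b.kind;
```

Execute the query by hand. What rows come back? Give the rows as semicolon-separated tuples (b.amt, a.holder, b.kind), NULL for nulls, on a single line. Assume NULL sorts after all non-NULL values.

(282, Eve, debit); (282, Liam, debit); (305, NULL, fee); (320, Eve, xfer); (320, Liam, xfer); (362, NULL, debit); (416, NULL, debit); (416, NULL, debit); (483, NULL, debit); (500, Eve, credit); (500, Liam, credit); (NULL, Dave, NULL); (NULL, Frank, NULL); (NULL, Heidi, NULL); (NULL, Ken, NULL); (NULL, Ken, NULL); (NULL, NULL, refund); (NULL, NULL, NULL)

FULL OUTER JOIN keeps every row from both sides; unmatched rows get NULL for the other side's columns.
Matching on a.acct_id = b.acct_id. A NULL in a compared column never satisfies the condition.
- acct_id=7: no b row matches, row kept with b columns NULL.
- acct_id=2: 3 matching b row(s), so 3 row(s) emitted.
- acct_id=NULL: no b row matches, row kept with b columns NULL.
- acct_id=4: no b row matches, row kept with b columns NULL.
- acct_id=1: no b row matches, row kept with b columns NULL.
- acct_id=2: 3 matching b row(s), so 3 row(s) emitted.
- acct_id=3: no b row matches, row kept with b columns NULL.
- acct_id=1: no b row matches, row kept with b columns NULL.
- plus 6 unmatched b row(s), each kept with NULL a columns.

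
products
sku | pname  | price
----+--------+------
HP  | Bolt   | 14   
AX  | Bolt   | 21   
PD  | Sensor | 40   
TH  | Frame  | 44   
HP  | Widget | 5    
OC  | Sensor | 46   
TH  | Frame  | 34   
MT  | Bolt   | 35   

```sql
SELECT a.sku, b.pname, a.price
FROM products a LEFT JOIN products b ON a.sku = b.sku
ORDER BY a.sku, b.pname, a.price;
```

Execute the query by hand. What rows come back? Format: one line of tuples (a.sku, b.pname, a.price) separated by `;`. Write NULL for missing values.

(AX, Bolt, 21); (HP, Bolt, 5); (HP, Bolt, 14); (HP, Widget, 5); (HP, Widget, 14); (MT, Bolt, 35); (OC, Sensor, 46); (PD, Sensor, 40); (TH, Frame, 34); (TH, Frame, 34); (TH, Frame, 44); (TH, Frame, 44)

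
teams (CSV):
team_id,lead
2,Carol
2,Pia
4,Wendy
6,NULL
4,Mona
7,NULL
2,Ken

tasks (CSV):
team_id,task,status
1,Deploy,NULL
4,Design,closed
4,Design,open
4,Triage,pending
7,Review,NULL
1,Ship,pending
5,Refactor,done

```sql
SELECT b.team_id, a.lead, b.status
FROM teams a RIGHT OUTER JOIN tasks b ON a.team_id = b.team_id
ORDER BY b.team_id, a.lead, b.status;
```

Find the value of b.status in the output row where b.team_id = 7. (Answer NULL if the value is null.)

NULL

RIGHT JOIN keeps every row from `tasks`; unmatched rows get NULL for `teams`'s columns.
Matching on a.team_id = b.team_id.
- a[0] team_id=2 → no match.
- a[1] team_id=2 → no match.
- a[2] team_id=4 → 3 match(es) in b → 3 row(s).
- a[3] team_id=6 → no match.
- a[4] team_id=4 → 3 match(es) in b → 3 row(s).
- a[5] team_id=7 → 1 match(es) in b → 1 row(s).
- a[6] team_id=2 → no match.
- 3 row(s) from b found no a partner → padded with NULL.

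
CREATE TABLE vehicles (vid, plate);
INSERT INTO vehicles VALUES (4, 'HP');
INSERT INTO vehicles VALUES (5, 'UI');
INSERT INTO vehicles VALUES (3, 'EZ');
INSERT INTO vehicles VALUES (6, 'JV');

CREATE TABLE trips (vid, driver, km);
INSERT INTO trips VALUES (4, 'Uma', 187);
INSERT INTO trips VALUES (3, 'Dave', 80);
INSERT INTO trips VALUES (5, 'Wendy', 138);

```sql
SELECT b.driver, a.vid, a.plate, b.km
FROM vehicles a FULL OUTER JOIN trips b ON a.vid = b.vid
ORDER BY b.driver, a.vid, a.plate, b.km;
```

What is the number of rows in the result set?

FULL OUTER JOIN keeps every row from both sides; unmatched rows get NULL for the other side's columns.
Matching on a.vid = b.vid.
- a row (vid=4): matches 1 b row(s) → 1 output row(s).
- a row (vid=5): matches 1 b row(s) → 1 output row(s).
- a row (vid=3): matches 1 b row(s) → 1 output row(s).
- a row (vid=6): no match → kept, b columns NULL.
Total: 3 matched + 1 padded = 4 rows.

4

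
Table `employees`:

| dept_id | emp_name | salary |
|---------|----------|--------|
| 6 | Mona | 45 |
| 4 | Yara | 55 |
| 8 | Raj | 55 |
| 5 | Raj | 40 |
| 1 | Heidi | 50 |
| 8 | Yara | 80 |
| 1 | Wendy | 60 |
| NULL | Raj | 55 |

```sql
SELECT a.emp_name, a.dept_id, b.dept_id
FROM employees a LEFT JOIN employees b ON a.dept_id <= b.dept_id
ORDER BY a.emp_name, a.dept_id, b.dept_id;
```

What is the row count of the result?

31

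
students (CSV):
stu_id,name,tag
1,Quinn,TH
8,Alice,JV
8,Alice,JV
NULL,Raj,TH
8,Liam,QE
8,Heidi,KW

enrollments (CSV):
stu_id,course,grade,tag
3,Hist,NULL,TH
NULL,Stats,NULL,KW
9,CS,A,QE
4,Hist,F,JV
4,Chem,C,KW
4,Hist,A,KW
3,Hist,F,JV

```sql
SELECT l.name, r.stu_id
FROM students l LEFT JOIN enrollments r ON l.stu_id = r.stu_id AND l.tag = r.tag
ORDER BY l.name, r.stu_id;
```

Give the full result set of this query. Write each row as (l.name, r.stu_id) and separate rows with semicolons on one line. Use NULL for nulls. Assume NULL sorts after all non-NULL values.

LEFT JOIN keeps every row from `students`; unmatched rows get NULL for `enrollments`'s columns.
Matching on l.stu_id = r.stu_id AND l.tag = r.tag. A NULL in a compared column never satisfies the condition.
- l (stu_id=1, tag=TH) has no partner → padded with NULL.
- l (stu_id=8, tag=JV) has no partner → padded with NULL.
- l (stu_id=8, tag=JV) has no partner → padded with NULL.
- l (stu_id=NULL, tag=TH) has no partner → padded with NULL.
- l (stu_id=8, tag=QE) has no partner → padded with NULL.
- l (stu_id=8, tag=KW) has no partner → padded with NULL.
After projecting and ordering:
l.name | r.stu_id
Alice | NULL
Alice | NULL
Heidi | NULL
Liam | NULL
Quinn | NULL
Raj | NULL

(Alice, NULL); (Alice, NULL); (Heidi, NULL); (Liam, NULL); (Quinn, NULL); (Raj, NULL)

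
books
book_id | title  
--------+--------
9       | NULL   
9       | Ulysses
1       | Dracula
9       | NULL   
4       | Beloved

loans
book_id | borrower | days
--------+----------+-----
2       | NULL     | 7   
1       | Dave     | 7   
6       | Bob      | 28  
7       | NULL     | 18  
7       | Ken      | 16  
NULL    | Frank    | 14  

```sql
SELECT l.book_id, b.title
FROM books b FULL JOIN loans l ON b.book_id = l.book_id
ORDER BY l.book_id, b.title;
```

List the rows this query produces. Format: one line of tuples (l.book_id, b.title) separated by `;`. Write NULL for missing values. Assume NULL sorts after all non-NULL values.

FULL OUTER JOIN keeps every row from both sides; unmatched rows get NULL for the other side's columns.
Matching on b.book_id = l.book_id. A NULL in a compared column never satisfies the condition.
- b row (book_id=9): no match → kept, l columns NULL.
- b row (book_id=9): no match → kept, l columns NULL.
- b row (book_id=1): matches 1 l row(s) → 1 output row(s).
- b row (book_id=9): no match → kept, l columns NULL.
- b row (book_id=4): no match → kept, l columns NULL.
- 5 l row(s) had no b match → kept, b columns NULL.
After projecting and ordering:
l.book_id | b.title
1 | Dracula
2 | NULL
6 | NULL
7 | NULL
7 | NULL
NULL | Beloved
NULL | Ulysses
NULL | NULL
NULL | NULL
NULL | NULL

(1, Dracula); (2, NULL); (6, NULL); (7, NULL); (7, NULL); (NULL, Beloved); (NULL, Ulysses); (NULL, NULL); (NULL, NULL); (NULL, NULL)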